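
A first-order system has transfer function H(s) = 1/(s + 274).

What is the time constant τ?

For H(s) = 1/(s + 1/τ), the pole is at -1/τ = -274, so τ = 1/274 = 0.0036 s.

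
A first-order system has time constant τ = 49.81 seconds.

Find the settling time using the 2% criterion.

For first-order system, 2% settling time ≈ 4τ = 4 × 49.81 = 199.24 s.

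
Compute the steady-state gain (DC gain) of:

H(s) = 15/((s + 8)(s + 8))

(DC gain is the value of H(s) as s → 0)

DC gain = H(0) = 15/(8 × 8) = 15/64 = 0.234375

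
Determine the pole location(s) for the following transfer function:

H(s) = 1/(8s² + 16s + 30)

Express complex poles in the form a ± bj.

Discriminant = 16² - 4×8×30 = 256 - 960 = -704 < 0, so the poles are a complex conjugate pair s = (-16 ± j√704)/(2×8). Real part = -16/(2×8) = -16/16 = -1; imaginary part = ±√704/(2×8) ≈ 1.6583. Poles: s = -1 ± 1.6583j.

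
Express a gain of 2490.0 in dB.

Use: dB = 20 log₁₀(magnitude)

dB = 20 log₁₀(2490.0) = 67.9 dB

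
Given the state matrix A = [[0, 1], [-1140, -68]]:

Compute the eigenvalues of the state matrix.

det(A - λI) = λ² - (-68)λ + 1140 = (λ - (-30))(λ - (-38)). Eigenvalues: -30, -38.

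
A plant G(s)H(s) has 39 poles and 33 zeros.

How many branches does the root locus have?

Root locus has n branches where n = number of poles = 39.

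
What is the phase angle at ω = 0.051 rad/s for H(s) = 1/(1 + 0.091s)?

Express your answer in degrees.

Phase = -arctan(ωτ) = -arctan(0.051 × 0.091) = -0.3°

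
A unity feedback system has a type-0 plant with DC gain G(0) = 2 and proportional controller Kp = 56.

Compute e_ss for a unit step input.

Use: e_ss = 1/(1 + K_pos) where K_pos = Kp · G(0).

K_pos = Kp · G(0) = 56 × 2 = 112. e_ss = 1/(1 + 112) = 0.0088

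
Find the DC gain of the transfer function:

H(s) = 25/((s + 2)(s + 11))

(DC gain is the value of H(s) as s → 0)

DC gain = H(0) = 25/(2 × 11) = 25/22 = 1.1364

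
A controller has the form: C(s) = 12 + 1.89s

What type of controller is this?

This is a Proportional-Derivative (PD) controller.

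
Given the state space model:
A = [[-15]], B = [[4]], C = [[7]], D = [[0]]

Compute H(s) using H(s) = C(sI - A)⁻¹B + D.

(sI - A)⁻¹ = 1/(s + 15). H(s) = 7 × 4/(s + 15) + 0 = 28/(s + 15).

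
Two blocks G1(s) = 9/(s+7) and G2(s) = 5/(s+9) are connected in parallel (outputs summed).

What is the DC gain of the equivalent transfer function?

Parallel: G_eq = G1 + G2. DC gain = G1(0) + G2(0) = 9/7 + 5/9 = 1.2857 + 0.5556 = 1.8413.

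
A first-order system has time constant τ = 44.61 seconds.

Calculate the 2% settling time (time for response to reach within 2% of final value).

For first-order system, 2% settling time ≈ 4τ = 4 × 44.61 = 178.44 s.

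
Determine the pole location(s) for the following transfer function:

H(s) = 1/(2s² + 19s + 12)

Discriminant = 19² - 4×2×12 = 361 - 96 = 265 > 0, so two distinct real poles. Using quadratic formula: s = (-19 ± √265)/(2×2) = (-19 ± √265)/4, with √265 ≈ 16.2788. s₁ ≈ -0.6803, s₂ ≈ -8.8197. Poles: s₁ = -0.6803, s₂ = -8.8197.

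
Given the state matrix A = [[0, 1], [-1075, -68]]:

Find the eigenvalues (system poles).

det(A - λI) = λ² - (-68)λ + 1075 = (λ - (-25))(λ - (-43)). Eigenvalues: -25, -43.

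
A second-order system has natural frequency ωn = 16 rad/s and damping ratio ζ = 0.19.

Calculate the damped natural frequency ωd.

ωd = ωn√(1 - ζ²) = 16√(1 - 0.19²) = 15.71 rad/s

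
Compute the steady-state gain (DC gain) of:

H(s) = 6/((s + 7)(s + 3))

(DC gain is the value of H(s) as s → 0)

DC gain = H(0) = 6/(7 × 3) = 6/21 = 0.2857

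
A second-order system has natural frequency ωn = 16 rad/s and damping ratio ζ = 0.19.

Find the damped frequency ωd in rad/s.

ωd = ωn√(1 - ζ²) = 16√(1 - 0.19²) = 15.71 rad/s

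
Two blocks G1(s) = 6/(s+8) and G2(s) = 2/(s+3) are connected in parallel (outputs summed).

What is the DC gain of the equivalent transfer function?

Parallel: G_eq = G1 + G2. DC gain = G1(0) + G2(0) = 6/8 + 2/3 = 0.75 + 0.6667 = 1.4167.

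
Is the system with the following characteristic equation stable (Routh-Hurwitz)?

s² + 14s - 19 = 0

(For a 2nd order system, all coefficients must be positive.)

Coefficients: 1, 14, -19. c=-19 not positive, so system is unstable.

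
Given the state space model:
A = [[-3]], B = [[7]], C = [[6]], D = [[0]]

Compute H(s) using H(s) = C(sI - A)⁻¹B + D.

(sI - A)⁻¹ = 1/(s + 3). H(s) = 6 × 7/(s + 3) + 0 = 42/(s + 3).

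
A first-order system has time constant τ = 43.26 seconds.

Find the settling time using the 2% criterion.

For first-order system, 2% settling time ≈ 4τ = 4 × 43.26 = 173.04 s.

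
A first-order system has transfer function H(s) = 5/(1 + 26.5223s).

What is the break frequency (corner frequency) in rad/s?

Corner frequency = 1/τ = 1/26.5223 = 0.038 rad/s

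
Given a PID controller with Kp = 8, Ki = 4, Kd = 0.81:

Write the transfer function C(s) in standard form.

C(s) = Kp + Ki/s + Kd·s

Substituting values: C(s) = 8 + 4/s + 0.81s = (0.81s² + 8s + 4)/s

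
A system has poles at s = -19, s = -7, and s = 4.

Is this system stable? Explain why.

Pole(s) at s = 4 are not in the left half-plane. System is unstable.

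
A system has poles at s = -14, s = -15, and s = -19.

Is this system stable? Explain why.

All poles are in the left half-plane. System is stable.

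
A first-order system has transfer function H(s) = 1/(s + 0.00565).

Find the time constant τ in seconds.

For H(s) = 1/(s + 1/τ), the pole is at -1/τ = -0.00565, so τ = 1/0.00565 = 177 s.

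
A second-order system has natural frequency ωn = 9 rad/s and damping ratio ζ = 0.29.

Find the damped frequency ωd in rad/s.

ωd = ωn√(1 - ζ²) = 9√(1 - 0.29²) = 8.61 rad/s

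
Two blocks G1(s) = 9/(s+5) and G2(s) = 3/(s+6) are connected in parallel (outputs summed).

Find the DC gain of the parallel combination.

Parallel: G_eq = G1 + G2. DC gain = G1(0) + G2(0) = 9/5 + 3/6 = 1.8 + 0.5 = 2.3.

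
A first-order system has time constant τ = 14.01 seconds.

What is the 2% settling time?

For first-order system, 2% settling time ≈ 4τ = 4 × 14.01 = 56.04 s.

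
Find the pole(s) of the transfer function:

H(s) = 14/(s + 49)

Pole is where denominator = 0: s + 49 = 0, so s = -49.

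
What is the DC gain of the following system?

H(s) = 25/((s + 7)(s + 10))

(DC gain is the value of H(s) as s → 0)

DC gain = H(0) = 25/(7 × 10) = 25/70 = 0.3571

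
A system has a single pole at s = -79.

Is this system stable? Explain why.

Pole at s = -79 is in the left half-plane. Stable.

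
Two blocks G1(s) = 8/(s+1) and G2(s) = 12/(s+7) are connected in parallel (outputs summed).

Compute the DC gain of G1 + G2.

Parallel: G_eq = G1 + G2. DC gain = G1(0) + G2(0) = 8/1 + 12/7 = 8 + 1.7143 = 9.7143.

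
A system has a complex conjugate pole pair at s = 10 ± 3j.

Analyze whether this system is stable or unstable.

Real part of poles is 10 (> 0, right half-plane). Unstable.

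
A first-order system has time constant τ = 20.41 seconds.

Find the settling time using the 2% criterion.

For first-order system, 2% settling time ≈ 4τ = 4 × 20.41 = 81.64 s.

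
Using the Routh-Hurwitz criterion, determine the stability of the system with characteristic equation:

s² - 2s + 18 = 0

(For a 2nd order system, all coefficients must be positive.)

Coefficients: 1, -2, 18. b=-2 not positive, so system is unstable.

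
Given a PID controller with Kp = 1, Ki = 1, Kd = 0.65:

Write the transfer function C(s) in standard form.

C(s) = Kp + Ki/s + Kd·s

Substituting values: C(s) = 1 + 1/s + 0.65s = (0.65s² + s + 1)/s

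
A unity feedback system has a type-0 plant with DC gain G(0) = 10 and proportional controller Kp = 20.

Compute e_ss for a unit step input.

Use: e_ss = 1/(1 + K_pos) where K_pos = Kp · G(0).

K_pos = Kp · G(0) = 20 × 10 = 200. e_ss = 1/(1 + 200) = 0.0050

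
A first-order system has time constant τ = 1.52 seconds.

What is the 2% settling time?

For first-order system, 2% settling time ≈ 4τ = 4 × 1.52 = 6.08 s.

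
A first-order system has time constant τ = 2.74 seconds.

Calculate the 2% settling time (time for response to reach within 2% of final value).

For first-order system, 2% settling time ≈ 4τ = 4 × 2.74 = 10.96 s.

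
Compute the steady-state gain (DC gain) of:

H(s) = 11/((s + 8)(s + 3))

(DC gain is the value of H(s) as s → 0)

DC gain = H(0) = 11/(8 × 3) = 11/24 = 0.4583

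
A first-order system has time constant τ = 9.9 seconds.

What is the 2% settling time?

For first-order system, 2% settling time ≈ 4τ = 4 × 9.9 = 39.6 s.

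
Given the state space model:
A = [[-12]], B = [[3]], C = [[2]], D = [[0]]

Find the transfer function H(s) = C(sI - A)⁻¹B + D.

(sI - A)⁻¹ = 1/(s + 12). H(s) = 2 × 3/(s + 12) + 0 = 6/(s + 12).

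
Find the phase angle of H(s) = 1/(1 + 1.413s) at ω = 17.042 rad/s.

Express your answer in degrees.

Phase = -arctan(ωτ) = -arctan(17.042 × 1.413) = -87.6°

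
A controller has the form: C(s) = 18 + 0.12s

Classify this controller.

This is a Proportional-Derivative (PD) controller.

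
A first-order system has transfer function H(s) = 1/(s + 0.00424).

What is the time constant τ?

For H(s) = 1/(s + 1/τ), the pole is at -1/τ = -0.00424, so τ = 1/0.00424 = 235.8 s.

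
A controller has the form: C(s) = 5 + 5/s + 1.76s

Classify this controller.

This is a Proportional-Integral-Derivative (PID) controller.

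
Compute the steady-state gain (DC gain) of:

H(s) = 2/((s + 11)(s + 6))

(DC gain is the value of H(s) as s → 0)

DC gain = H(0) = 2/(11 × 6) = 2/66 = 0.0303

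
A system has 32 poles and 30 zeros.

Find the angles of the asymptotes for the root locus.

n - m = 32 - 30 = 2. Angles: θk = (2k + 1)·180°/2 = 90°, 270°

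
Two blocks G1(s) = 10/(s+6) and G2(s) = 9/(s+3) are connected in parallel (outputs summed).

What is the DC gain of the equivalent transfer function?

Parallel: G_eq = G1 + G2. DC gain = G1(0) + G2(0) = 10/6 + 9/3 = 1.6667 + 3 = 4.6667.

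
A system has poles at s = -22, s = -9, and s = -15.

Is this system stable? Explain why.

All poles are in the left half-plane. System is stable.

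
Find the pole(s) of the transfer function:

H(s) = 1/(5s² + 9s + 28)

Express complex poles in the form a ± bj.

Discriminant = 9² - 4×5×28 = 81 - 560 = -479 < 0, so the poles are a complex conjugate pair s = (-9 ± j√479)/(2×5). Real part = -9/(2×5) = -9/10 = -0.9; imaginary part = ±√479/(2×5) ≈ 2.1886. Poles: s = -0.9 ± 2.1886j.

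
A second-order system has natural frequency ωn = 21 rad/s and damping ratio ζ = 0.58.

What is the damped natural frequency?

ωd = ωn√(1 - ζ²) = 21√(1 - 0.58²) = 17.11 rad/s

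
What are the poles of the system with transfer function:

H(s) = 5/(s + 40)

Pole is where denominator = 0: s + 40 = 0, so s = -40.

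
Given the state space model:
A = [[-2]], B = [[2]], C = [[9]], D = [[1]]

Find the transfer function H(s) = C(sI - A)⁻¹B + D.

(sI - A)⁻¹ = 1/(s + 2). H(s) = 9×2/(s + 2) + 1 = (s + 20)/(s + 2).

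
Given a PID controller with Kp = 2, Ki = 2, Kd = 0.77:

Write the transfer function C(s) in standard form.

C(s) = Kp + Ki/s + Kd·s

Substituting values: C(s) = 2 + 2/s + 0.77s = (0.77s² + 2s + 2)/s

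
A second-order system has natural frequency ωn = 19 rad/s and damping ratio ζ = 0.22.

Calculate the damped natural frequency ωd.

ωd = ωn√(1 - ζ²) = 19√(1 - 0.22²) = 18.53 rad/s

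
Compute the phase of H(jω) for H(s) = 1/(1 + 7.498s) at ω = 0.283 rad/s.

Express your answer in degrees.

Phase = -arctan(ωτ) = -arctan(0.283 × 7.498) = -64.8°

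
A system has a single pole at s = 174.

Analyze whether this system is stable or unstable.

Pole at s = 174 is in the right half-plane. Unstable.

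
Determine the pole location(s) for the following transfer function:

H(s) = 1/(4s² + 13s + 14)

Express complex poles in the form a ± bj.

Discriminant = 13² - 4×4×14 = 169 - 224 = -55 < 0, so the poles are a complex conjugate pair s = (-13 ± j√55)/(2×4). Real part = -13/(2×4) = -13/8 = -1.625; imaginary part = ±√55/(2×4) ≈ 0.9270. Poles: s = -1.625 ± 0.9270j.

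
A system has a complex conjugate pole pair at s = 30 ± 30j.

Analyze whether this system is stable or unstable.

Real part of poles is 30 (> 0, right half-plane). Unstable.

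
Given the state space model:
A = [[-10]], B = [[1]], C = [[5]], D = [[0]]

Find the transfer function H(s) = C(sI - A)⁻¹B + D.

(sI - A)⁻¹ = 1/(s + 10). H(s) = 5 × 1/(s + 10) + 0 = 5/(s + 10).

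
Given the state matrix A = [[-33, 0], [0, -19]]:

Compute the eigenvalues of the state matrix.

For diagonal matrix, eigenvalues are diagonal entries: λ₁ = -33, λ₂ = -19.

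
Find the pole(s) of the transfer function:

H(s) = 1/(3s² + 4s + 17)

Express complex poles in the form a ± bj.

Discriminant = 4² - 4×3×17 = 16 - 204 = -188 < 0, so the poles are a complex conjugate pair s = (-4 ± j√188)/(2×3). Real part = -4/(2×3) = -4/6 ≈ -0.6667; imaginary part = ±√188/(2×3) ≈ 2.2852. Poles: s = -0.6667 ± 2.2852j.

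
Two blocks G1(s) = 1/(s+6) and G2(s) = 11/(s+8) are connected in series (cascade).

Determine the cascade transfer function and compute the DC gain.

Series: multiply transfer functions. G_eq = 1/(s+6) × 11/(s+8) = 11/((s+6)(s+8)). DC gain = 11/(6×8) = 0.2292.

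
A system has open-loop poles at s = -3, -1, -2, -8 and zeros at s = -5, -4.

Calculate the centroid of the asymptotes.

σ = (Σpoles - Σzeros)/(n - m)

σ = (Σpoles - Σzeros)/(n - m) = (-14 - (-9))/(4 - 2) = -5/2 = -2.5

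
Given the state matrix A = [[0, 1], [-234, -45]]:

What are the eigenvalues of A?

det(A - λI) = λ² - (-45)λ + 234 = (λ - (-39))(λ - (-6)). Eigenvalues: -39, -6.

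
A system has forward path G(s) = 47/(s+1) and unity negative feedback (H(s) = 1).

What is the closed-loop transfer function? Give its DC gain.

T(s) = G/(1+GH) = [47/(s+1)] / [1 + 47/(s+1)] = 47/(s+1+47) = 47/(s+48). DC gain = 47/48 = 0.9792.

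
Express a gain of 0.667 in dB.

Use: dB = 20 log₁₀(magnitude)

dB = 20 log₁₀(0.667) = -3.5 dB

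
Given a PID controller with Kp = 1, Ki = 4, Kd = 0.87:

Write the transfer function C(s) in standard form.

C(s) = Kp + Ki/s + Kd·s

Substituting values: C(s) = 1 + 4/s + 0.87s = (0.87s² + s + 4)/s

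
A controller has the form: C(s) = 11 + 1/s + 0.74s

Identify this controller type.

This is a Proportional-Integral-Derivative (PID) controller.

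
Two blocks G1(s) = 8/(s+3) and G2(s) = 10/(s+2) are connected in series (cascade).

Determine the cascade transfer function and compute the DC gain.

Series: multiply transfer functions. G_eq = 8/(s+3) × 10/(s+2) = 80/((s+3)(s+2)). DC gain = 80/(3×2) = 13.3333.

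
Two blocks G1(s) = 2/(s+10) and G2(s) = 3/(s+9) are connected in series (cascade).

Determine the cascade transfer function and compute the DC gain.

Series: multiply transfer functions. G_eq = 2/(s+10) × 3/(s+9) = 6/((s+10)(s+9)). DC gain = 6/(10×9) = 0.0667.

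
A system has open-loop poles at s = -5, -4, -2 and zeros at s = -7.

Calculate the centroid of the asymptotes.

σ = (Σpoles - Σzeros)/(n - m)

σ = (Σpoles - Σzeros)/(n - m) = (-11 - (-7))/(3 - 1) = -4/2 = -2.0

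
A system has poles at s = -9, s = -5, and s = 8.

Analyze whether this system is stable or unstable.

Pole(s) at s = 8 are not in the left half-plane. System is unstable.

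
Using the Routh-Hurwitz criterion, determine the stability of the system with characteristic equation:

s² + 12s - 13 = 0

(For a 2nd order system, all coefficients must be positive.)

Coefficients: 1, 12, -13. c=-13 not positive, so system is unstable.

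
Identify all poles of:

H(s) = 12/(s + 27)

Pole is where denominator = 0: s + 27 = 0, so s = -27.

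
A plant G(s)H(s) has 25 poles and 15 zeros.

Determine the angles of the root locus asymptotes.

n - m = 25 - 15 = 10. Angles: θk = (2k + 1)·180°/10 = 18°, 54°, 90°, 126°, 162°, 198°, 234°, 270°, 306°, 342°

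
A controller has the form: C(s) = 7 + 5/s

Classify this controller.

This is a Proportional-Integral (PI) controller.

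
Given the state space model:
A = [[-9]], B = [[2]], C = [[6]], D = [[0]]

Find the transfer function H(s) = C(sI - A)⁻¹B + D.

(sI - A)⁻¹ = 1/(s + 9). H(s) = 6 × 2/(s + 9) + 0 = 12/(s + 9).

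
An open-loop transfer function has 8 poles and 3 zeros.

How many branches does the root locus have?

Root locus has n branches where n = number of poles = 8.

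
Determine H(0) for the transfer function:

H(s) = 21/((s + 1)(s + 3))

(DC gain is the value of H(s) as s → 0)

DC gain = H(0) = 21/(1 × 3) = 21/3 = 7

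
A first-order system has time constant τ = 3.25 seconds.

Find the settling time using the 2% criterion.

For first-order system, 2% settling time ≈ 4τ = 4 × 3.25 = 13.0 s.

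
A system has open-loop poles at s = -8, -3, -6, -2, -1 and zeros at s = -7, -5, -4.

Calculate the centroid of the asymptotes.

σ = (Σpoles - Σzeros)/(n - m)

σ = (Σpoles - Σzeros)/(n - m) = (-20 - (-16))/(5 - 3) = -4/2 = -2.0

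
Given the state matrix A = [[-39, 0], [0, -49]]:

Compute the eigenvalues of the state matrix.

For diagonal matrix, eigenvalues are diagonal entries: λ₁ = -39, λ₂ = -49.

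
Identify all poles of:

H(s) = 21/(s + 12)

Pole is where denominator = 0: s + 12 = 0, so s = -12.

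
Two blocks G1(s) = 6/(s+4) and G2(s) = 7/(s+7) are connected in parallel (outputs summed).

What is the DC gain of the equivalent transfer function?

Parallel: G_eq = G1 + G2. DC gain = G1(0) + G2(0) = 6/4 + 7/7 = 1.5 + 1 = 2.5.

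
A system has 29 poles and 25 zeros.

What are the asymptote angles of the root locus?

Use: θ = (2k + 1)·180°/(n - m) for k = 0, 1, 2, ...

n - m = 29 - 25 = 4. Angles: θk = (2k + 1)·180°/4 = 45°, 135°, 225°, 315°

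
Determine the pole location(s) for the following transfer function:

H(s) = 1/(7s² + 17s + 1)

Discriminant = 17² - 4×7×1 = 289 - 28 = 261 > 0, so two distinct real poles. Using quadratic formula: s = (-17 ± √261)/(2×7) = (-17 ± √261)/14, with √261 ≈ 16.1555. s₁ ≈ -0.0603, s₂ ≈ -2.3682. Poles: s₁ = -0.0603, s₂ = -2.3682.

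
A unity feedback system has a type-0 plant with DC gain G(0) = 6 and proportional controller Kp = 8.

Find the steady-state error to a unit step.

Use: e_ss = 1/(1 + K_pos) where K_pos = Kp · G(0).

K_pos = Kp · G(0) = 8 × 6 = 48. e_ss = 1/(1 + 48) = 0.0204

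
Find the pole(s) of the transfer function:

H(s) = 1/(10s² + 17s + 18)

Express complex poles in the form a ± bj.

Discriminant = 17² - 4×10×18 = 289 - 720 = -431 < 0, so the poles are a complex conjugate pair s = (-17 ± j√431)/(2×10). Real part = -17/(2×10) = -17/20 = -0.85; imaginary part = ±√431/(2×10) ≈ 1.0380. Poles: s = -0.85 ± 1.0380j.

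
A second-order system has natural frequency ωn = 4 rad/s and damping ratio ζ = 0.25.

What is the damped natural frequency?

ωd = ωn√(1 - ζ²) = 4√(1 - 0.25²) = 3.87 rad/s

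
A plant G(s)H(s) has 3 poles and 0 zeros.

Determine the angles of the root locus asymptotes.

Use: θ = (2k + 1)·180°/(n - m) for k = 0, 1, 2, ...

n - m = 3 - 0 = 3. Angles: θk = (2k + 1)·180°/3 = 60°, 180°, 300°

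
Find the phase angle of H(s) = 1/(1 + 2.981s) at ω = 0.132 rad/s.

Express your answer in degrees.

Phase = -arctan(ωτ) = -arctan(0.132 × 2.981) = -21.5°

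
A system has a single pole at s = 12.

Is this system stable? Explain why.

Pole at s = 12 is in the right half-plane. Unstable.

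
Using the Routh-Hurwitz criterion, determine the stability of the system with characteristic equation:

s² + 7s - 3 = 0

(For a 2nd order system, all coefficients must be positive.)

Coefficients: 1, 7, -3. c=-3 not positive, so system is unstable.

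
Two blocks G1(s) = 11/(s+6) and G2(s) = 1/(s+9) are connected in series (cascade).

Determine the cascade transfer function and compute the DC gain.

Series: multiply transfer functions. G_eq = 11/(s+6) × 1/(s+9) = 11/((s+6)(s+9)). DC gain = 11/(6×9) = 0.2037.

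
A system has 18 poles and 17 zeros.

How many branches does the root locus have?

Root locus has n branches where n = number of poles = 18.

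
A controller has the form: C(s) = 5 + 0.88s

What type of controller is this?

This is a Proportional-Derivative (PD) controller.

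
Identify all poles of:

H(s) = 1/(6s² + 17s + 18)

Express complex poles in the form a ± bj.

Discriminant = 17² - 4×6×18 = 289 - 432 = -143 < 0, so the poles are a complex conjugate pair s = (-17 ± j√143)/(2×6). Real part = -17/(2×6) = -17/12 ≈ -1.4167; imaginary part = ±√143/(2×6) ≈ 0.9965. Poles: s = -1.4167 ± 0.9965j.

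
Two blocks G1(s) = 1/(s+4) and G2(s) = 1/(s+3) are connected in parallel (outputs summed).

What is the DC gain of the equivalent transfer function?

Parallel: G_eq = G1 + G2. DC gain = G1(0) + G2(0) = 1/4 + 1/3 = 0.25 + 0.3333 = 0.5833.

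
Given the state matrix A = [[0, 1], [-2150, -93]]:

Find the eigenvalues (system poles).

det(A - λI) = λ² - (-93)λ + 2150 = (λ - (-43))(λ - (-50)). Eigenvalues: -43, -50.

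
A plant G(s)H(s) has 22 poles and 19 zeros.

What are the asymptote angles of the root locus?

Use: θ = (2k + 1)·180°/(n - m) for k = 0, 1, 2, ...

n - m = 22 - 19 = 3. Angles: θk = (2k + 1)·180°/3 = 60°, 180°, 300°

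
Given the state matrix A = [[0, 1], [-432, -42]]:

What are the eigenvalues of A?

det(A - λI) = λ² - (-42)λ + 432 = (λ - (-18))(λ - (-24)). Eigenvalues: -18, -24.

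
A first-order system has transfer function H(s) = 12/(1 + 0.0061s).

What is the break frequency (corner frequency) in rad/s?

Corner frequency = 1/τ = 1/0.0061 = 163.934 rad/s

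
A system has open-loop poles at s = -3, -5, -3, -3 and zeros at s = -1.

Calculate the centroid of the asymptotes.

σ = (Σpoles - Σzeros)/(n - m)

σ = (Σpoles - Σzeros)/(n - m) = (-14 - (-1))/(4 - 1) = -13/3 = -4.33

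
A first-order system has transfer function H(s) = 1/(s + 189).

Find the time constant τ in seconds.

For H(s) = 1/(s + 1/τ), the pole is at -1/τ = -189, so τ = 1/189 = 0.0053 s.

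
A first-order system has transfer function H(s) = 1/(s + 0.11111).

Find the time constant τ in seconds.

For H(s) = 1/(s + 1/τ), the pole is at -1/τ = -0.11111, so τ = 1/0.11111 = 9 s.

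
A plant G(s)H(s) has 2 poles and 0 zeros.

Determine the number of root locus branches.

Root locus has n branches where n = number of poles = 2.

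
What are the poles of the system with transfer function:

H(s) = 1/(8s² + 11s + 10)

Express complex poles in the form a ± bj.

Discriminant = 11² - 4×8×10 = 121 - 320 = -199 < 0, so the poles are a complex conjugate pair s = (-11 ± j√199)/(2×8). Real part = -11/(2×8) = -11/16 = -0.6875; imaginary part = ±√199/(2×8) ≈ 0.8817. Poles: s = -0.6875 ± 0.8817j.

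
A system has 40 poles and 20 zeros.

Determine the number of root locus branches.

Root locus has n branches where n = number of poles = 40.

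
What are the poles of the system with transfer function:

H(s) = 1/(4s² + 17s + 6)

Discriminant = 17² - 4×4×6 = 289 - 96 = 193 > 0, so two distinct real poles. Using quadratic formula: s = (-17 ± √193)/(2×4) = (-17 ± √193)/8, with √193 ≈ 13.8924. s₁ ≈ -0.3884, s₂ ≈ -3.8616. Poles: s₁ = -0.3884, s₂ = -3.8616.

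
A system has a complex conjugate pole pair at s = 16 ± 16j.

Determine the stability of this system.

Real part of poles is 16 (> 0, right half-plane). Unstable.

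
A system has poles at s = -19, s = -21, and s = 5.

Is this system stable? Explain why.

Pole(s) at s = 5 are not in the left half-plane. System is unstable.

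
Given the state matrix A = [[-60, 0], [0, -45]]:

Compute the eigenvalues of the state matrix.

For diagonal matrix, eigenvalues are diagonal entries: λ₁ = -60, λ₂ = -45.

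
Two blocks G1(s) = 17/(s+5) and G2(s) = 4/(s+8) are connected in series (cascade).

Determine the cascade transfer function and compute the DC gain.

Series: multiply transfer functions. G_eq = 17/(s+5) × 4/(s+8) = 68/((s+5)(s+8)). DC gain = 68/(5×8) = 1.7.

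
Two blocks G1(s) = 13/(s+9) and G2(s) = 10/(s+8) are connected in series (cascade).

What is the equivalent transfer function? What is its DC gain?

Series: multiply transfer functions. G_eq = 13/(s+9) × 10/(s+8) = 130/((s+9)(s+8)). DC gain = 130/(9×8) = 1.8056.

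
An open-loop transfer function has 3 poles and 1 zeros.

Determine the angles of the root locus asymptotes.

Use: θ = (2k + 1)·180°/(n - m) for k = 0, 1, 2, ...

n - m = 3 - 1 = 2. Angles: θk = (2k + 1)·180°/2 = 90°, 270°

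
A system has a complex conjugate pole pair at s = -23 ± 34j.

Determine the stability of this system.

Real part of poles is -23 (< 0, left half-plane). Stable.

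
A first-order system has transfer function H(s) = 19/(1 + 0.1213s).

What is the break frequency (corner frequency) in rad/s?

Corner frequency = 1/τ = 1/0.1213 = 8.244 rad/s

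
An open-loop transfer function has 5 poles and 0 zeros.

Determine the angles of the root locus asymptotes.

n - m = 5 - 0 = 5. Angles: θk = (2k + 1)·180°/5 = 36°, 108°, 180°, 252°, 324°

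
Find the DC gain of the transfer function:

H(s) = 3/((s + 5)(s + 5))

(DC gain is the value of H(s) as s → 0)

DC gain = H(0) = 3/(5 × 5) = 3/25 = 0.12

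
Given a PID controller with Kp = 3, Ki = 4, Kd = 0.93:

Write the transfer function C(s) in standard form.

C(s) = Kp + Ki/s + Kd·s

Substituting values: C(s) = 3 + 4/s + 0.93s = (0.93s² + 3s + 4)/s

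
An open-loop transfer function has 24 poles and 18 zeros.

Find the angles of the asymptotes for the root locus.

n - m = 24 - 18 = 6. Angles: θk = (2k + 1)·180°/6 = 30°, 90°, 150°, 210°, 270°, 330°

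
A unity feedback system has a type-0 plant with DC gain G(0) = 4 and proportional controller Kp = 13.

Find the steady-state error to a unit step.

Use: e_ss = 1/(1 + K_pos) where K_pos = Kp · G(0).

K_pos = Kp · G(0) = 13 × 4 = 52. e_ss = 1/(1 + 52) = 0.0189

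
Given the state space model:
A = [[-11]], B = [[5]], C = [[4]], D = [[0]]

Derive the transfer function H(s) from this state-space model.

(sI - A)⁻¹ = 1/(s + 11). H(s) = 4 × 5/(s + 11) + 0 = 20/(s + 11).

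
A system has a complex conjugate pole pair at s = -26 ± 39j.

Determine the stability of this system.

Real part of poles is -26 (< 0, left half-plane). Stable.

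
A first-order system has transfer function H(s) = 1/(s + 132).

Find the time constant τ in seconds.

For H(s) = 1/(s + 1/τ), the pole is at -1/τ = -132, so τ = 1/132 = 0.0076 s.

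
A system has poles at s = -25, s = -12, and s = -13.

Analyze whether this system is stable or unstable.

All poles are in the left half-plane. System is stable.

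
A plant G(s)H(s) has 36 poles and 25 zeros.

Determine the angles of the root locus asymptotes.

n - m = 36 - 25 = 11. Angles: θk = (2k + 1)·180°/11 = 16.36°, 49.09°, 81.82°, 114.55°, 147.27°, 180°, 212.73°, 245.45°, 278.18°, 310.91°, 343.64°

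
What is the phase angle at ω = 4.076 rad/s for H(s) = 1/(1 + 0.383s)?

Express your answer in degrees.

Phase = -arctan(ωτ) = -arctan(4.076 × 0.383) = -57.4°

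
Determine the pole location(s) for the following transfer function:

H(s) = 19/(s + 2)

Pole is where denominator = 0: s + 2 = 0, so s = -2.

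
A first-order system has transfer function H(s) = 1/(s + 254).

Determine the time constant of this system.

For H(s) = 1/(s + 1/τ), the pole is at -1/τ = -254, so τ = 1/254 = 0.0039 s.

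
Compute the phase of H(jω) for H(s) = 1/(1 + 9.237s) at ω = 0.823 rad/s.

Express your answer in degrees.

Phase = -arctan(ωτ) = -arctan(0.823 × 9.237) = -82.5°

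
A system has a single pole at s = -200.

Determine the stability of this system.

Pole at s = -200 is in the left half-plane. Stable.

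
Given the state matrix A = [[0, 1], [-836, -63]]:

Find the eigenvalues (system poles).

det(A - λI) = λ² - (-63)λ + 836 = (λ - (-19))(λ - (-44)). Eigenvalues: -19, -44.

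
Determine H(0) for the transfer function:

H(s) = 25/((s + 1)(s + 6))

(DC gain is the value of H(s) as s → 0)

DC gain = H(0) = 25/(1 × 6) = 25/6 = 4.1667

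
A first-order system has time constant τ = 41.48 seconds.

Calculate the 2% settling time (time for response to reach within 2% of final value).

For first-order system, 2% settling time ≈ 4τ = 4 × 41.48 = 165.92 s.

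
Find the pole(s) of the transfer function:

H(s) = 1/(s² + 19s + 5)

Discriminant = 19² - 4×1×5 = 361 - 20 = 341 > 0, so two distinct real poles. Using quadratic formula: s = (-19 ± √341)/(2×1) = (-19 ± √341)/2, with √341 ≈ 18.4662. s₁ ≈ -0.2669, s₂ ≈ -18.7331. Poles: s₁ = -0.2669, s₂ = -18.7331.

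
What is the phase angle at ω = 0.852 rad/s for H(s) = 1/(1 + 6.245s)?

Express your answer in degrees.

Phase = -arctan(ωτ) = -arctan(0.852 × 6.245) = -79.4°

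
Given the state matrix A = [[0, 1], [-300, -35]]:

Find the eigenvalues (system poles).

det(A - λI) = λ² - (-35)λ + 300 = (λ - (-20))(λ - (-15)). Eigenvalues: -20, -15.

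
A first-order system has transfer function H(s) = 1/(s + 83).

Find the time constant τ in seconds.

For H(s) = 1/(s + 1/τ), the pole is at -1/τ = -83, so τ = 1/83 = 0.0120 s.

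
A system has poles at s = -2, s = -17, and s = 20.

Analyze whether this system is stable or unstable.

Pole(s) at s = 20 are not in the left half-plane. System is unstable.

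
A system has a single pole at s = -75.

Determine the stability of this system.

Pole at s = -75 is in the left half-plane. Stable.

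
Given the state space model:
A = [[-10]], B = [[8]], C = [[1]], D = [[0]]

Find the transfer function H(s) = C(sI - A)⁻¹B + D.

(sI - A)⁻¹ = 1/(s + 10). H(s) = 1 × 8/(s + 10) + 0 = 8/(s + 10).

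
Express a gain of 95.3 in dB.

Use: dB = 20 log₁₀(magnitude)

dB = 20 log₁₀(95.3) = 39.6 dB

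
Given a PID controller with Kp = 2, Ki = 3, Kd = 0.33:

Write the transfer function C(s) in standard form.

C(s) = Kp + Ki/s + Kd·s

Substituting values: C(s) = 2 + 3/s + 0.33s = (0.33s² + 2s + 3)/s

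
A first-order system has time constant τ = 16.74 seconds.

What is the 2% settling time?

For first-order system, 2% settling time ≈ 4τ = 4 × 16.74 = 66.96 s.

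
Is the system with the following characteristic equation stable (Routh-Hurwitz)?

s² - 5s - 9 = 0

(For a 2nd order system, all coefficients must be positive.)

Coefficients: 1, -5, -9. b=-5, c=-9 not positive, so system is unstable.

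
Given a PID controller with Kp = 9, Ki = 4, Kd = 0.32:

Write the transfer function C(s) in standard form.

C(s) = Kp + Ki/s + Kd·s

Substituting values: C(s) = 9 + 4/s + 0.32s = (0.32s² + 9s + 4)/s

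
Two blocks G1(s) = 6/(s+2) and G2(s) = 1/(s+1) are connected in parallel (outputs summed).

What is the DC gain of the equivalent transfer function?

Parallel: G_eq = G1 + G2. DC gain = G1(0) + G2(0) = 6/2 + 1/1 = 3 + 1 = 4.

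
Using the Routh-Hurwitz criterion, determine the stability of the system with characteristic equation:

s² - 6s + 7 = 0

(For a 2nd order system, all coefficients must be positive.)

Coefficients: 1, -6, 7. b=-6 not positive, so system is unstable.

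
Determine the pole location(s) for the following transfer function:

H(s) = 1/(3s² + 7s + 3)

Discriminant = 7² - 4×3×3 = 49 - 36 = 13 > 0, so two distinct real poles. Using quadratic formula: s = (-7 ± √13)/(2×3) = (-7 ± √13)/6, with √13 ≈ 3.6056. s₁ ≈ -0.5657, s₂ ≈ -1.7676. Poles: s₁ = -0.5657, s₂ = -1.7676.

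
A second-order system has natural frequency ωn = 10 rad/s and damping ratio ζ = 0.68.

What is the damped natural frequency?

ωd = ωn√(1 - ζ²) = 10√(1 - 0.68²) = 7.33 rad/s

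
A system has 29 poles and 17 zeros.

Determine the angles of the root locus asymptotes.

n - m = 29 - 17 = 12. Angles: θk = (2k + 1)·180°/12 = 15°, 45°, 75°, 105°, 135°, 165°, 195°, 225°, 255°, 285°, 315°, 345°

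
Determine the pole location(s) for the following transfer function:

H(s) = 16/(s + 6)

Pole is where denominator = 0: s + 6 = 0, so s = -6.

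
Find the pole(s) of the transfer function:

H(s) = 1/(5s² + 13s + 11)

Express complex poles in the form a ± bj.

Discriminant = 13² - 4×5×11 = 169 - 220 = -51 < 0, so the poles are a complex conjugate pair s = (-13 ± j√51)/(2×5). Real part = -13/(2×5) = -13/10 = -1.3; imaginary part = ±√51/(2×5) ≈ 0.7141. Poles: s = -1.3 ± 0.7141j.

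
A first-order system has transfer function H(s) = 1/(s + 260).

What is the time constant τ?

For H(s) = 1/(s + 1/τ), the pole is at -1/τ = -260, so τ = 1/260 = 0.0038 s.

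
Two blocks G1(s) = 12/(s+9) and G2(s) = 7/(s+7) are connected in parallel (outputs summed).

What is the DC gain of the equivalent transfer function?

Parallel: G_eq = G1 + G2. DC gain = G1(0) + G2(0) = 12/9 + 7/7 = 1.3333 + 1 = 2.3333.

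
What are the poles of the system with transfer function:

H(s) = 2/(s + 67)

Pole is where denominator = 0: s + 67 = 0, so s = -67.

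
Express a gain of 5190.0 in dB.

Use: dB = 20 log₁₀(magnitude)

dB = 20 log₁₀(5190.0) = 74.3 dB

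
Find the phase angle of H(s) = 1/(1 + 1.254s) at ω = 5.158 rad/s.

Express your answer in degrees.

Phase = -arctan(ωτ) = -arctan(5.158 × 1.254) = -81.2°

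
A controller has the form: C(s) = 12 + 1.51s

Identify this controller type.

This is a Proportional-Derivative (PD) controller.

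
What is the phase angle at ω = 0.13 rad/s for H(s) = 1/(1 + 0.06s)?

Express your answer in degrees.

Phase = -arctan(ωτ) = -arctan(0.13 × 0.06) = -0.4°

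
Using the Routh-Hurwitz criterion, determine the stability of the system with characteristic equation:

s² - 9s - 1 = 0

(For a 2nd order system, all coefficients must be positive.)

Coefficients: 1, -9, -1. b=-9, c=-1 not positive, so system is unstable.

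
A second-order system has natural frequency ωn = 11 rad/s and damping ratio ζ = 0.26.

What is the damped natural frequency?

ωd = ωn√(1 - ζ²) = 11√(1 - 0.26²) = 10.62 rad/s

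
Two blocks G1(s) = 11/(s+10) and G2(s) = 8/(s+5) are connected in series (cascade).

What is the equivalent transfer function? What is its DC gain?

Series: multiply transfer functions. G_eq = 11/(s+10) × 8/(s+5) = 88/((s+10)(s+5)). DC gain = 88/(10×5) = 1.76.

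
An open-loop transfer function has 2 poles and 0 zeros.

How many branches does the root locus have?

Root locus has n branches where n = number of poles = 2.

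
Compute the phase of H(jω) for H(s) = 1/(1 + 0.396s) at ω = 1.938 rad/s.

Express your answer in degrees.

Phase = -arctan(ωτ) = -arctan(1.938 × 0.396) = -37.5°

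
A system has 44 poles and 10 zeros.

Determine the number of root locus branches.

Root locus has n branches where n = number of poles = 44.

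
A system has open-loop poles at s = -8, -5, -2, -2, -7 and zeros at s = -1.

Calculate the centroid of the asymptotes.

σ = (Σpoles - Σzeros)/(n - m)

σ = (Σpoles - Σzeros)/(n - m) = (-24 - (-1))/(5 - 1) = -23/4 = -5.75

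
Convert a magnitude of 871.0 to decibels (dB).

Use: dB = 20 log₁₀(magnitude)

dB = 20 log₁₀(871.0) = 58.8 dB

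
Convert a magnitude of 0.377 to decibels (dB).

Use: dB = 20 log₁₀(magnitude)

dB = 20 log₁₀(0.377) = -8.5 dB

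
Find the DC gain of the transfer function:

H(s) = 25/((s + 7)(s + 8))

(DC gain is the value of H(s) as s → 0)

DC gain = H(0) = 25/(7 × 8) = 25/56 = 0.4464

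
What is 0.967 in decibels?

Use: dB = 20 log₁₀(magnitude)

dB = 20 log₁₀(0.967) = -0.3 dB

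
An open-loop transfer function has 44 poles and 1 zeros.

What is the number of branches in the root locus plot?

Root locus has n branches where n = number of poles = 44.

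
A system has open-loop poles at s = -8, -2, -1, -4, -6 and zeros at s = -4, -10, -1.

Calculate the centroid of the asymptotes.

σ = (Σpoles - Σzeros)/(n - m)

σ = (Σpoles - Σzeros)/(n - m) = (-21 - (-15))/(5 - 3) = -6/2 = -3.0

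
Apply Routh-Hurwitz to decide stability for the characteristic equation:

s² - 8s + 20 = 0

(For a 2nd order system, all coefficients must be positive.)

Coefficients: 1, -8, 20. b=-8 not positive, so system is unstable.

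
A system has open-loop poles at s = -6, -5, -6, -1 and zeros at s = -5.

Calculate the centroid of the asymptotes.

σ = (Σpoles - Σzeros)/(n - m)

σ = (Σpoles - Σzeros)/(n - m) = (-18 - (-5))/(4 - 1) = -13/3 = -4.33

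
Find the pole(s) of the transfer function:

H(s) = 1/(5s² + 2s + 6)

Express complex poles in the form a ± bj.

Discriminant = 2² - 4×5×6 = 4 - 120 = -116 < 0, so the poles are a complex conjugate pair s = (-2 ± j√116)/(2×5). Real part = -2/(2×5) = -2/10 = -0.2; imaginary part = ±√116/(2×5) ≈ 1.0770. Poles: s = -0.2 ± 1.0770j.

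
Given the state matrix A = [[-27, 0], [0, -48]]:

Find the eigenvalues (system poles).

For diagonal matrix, eigenvalues are diagonal entries: λ₁ = -27, λ₂ = -48.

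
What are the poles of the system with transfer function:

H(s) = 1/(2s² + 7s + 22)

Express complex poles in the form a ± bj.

Discriminant = 7² - 4×2×22 = 49 - 176 = -127 < 0, so the poles are a complex conjugate pair s = (-7 ± j√127)/(2×2). Real part = -7/(2×2) = -7/4 = -1.75; imaginary part = ±√127/(2×2) ≈ 2.8174. Poles: s = -1.75 ± 2.8174j.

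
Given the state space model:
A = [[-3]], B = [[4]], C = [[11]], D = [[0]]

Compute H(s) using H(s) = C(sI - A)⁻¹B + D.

(sI - A)⁻¹ = 1/(s + 3). H(s) = 11 × 4/(s + 3) + 0 = 44/(s + 3).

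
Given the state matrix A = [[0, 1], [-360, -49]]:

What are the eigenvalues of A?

det(A - λI) = λ² - (-49)λ + 360 = (λ - (-40))(λ - (-9)). Eigenvalues: -40, -9.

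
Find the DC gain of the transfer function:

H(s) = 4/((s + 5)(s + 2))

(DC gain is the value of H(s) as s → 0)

DC gain = H(0) = 4/(5 × 2) = 4/10 = 0.4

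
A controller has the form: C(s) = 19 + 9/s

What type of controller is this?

This is a Proportional-Integral (PI) controller.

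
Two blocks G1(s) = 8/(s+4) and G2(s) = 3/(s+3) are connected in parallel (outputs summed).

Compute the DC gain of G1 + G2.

Parallel: G_eq = G1 + G2. DC gain = G1(0) + G2(0) = 8/4 + 3/3 = 2 + 1 = 3.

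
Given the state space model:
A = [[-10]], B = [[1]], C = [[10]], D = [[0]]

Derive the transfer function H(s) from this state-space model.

(sI - A)⁻¹ = 1/(s + 10). H(s) = 10 × 1/(s + 10) + 0 = 10/(s + 10).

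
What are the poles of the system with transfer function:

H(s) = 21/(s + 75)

Pole is where denominator = 0: s + 75 = 0, so s = -75.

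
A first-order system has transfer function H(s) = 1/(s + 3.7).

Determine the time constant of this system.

For H(s) = 1/(s + 1/τ), the pole is at -1/τ = -3.7, so τ = 1/3.7 = 0.2703 s.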